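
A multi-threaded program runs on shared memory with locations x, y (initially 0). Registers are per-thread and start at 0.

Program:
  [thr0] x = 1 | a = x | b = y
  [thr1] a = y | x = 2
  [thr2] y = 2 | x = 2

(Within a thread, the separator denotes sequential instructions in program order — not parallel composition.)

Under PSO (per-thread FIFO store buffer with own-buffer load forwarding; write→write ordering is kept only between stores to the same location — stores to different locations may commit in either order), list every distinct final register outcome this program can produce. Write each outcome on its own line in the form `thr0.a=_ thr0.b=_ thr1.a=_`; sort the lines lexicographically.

outcome vector order: (thr0.a,thr0.b,thr1.a)
|PSO outcomes| = 8

thr0.a=1 thr0.b=0 thr1.a=0
thr0.a=1 thr0.b=0 thr1.a=2
thr0.a=1 thr0.b=2 thr1.a=0
thr0.a=1 thr0.b=2 thr1.a=2
thr0.a=2 thr0.b=0 thr1.a=0
thr0.a=2 thr0.b=0 thr1.a=2
thr0.a=2 thr0.b=2 thr1.a=0
thr0.a=2 thr0.b=2 thr1.a=2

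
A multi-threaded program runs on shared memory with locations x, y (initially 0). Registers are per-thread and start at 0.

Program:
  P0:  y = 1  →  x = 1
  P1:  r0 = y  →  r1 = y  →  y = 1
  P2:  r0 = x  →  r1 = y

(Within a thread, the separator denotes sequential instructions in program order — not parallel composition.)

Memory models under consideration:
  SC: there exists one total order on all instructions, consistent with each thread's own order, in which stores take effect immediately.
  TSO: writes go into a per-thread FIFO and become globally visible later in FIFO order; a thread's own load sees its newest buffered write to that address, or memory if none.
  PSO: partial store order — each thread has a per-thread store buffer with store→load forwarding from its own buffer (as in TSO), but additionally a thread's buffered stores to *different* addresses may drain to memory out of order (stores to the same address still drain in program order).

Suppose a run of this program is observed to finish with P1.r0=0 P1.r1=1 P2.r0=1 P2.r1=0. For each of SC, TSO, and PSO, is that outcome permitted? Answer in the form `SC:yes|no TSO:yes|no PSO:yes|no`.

outcome vector order: (P1.r0,P1.r1,P2.r0,P2.r1)
SC (9): 0000, 0001, 0011, 0100, 0101, 0111, 1100, 1101, 1111
TSO (9): 0000, 0001, 0011, 0100, 0101, 0111, 1100, 1101, 1111
PSO (12): 0000, 0001, 0010, 0011, 0100, 0101, 0110, 0111, 1100, 1101, 1110, 1111
target 0110 ∈ {PSO}

SC:no TSO:no PSO:yes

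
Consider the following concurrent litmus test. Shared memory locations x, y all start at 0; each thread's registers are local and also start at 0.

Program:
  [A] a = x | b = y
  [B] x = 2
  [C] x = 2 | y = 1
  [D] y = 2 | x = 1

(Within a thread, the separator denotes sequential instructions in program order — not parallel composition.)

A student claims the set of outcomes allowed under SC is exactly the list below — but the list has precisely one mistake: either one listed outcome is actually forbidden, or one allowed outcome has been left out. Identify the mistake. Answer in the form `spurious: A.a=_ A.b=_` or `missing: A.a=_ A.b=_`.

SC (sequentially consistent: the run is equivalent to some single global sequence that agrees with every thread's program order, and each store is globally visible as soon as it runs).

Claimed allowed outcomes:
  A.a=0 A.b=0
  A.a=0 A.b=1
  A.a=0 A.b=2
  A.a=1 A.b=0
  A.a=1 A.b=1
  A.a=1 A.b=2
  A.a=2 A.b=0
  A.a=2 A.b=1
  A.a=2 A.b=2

spurious: A.a=1 A.b=0

outcome vector order: (A.a,A.b)
SC: 8 outcomes — {<0 0>, <0 1>, <0 2>, <1 1>, <1 2>, <2 0>, <2 1>, <2 2>}
claimed∖SC = {<1 0>}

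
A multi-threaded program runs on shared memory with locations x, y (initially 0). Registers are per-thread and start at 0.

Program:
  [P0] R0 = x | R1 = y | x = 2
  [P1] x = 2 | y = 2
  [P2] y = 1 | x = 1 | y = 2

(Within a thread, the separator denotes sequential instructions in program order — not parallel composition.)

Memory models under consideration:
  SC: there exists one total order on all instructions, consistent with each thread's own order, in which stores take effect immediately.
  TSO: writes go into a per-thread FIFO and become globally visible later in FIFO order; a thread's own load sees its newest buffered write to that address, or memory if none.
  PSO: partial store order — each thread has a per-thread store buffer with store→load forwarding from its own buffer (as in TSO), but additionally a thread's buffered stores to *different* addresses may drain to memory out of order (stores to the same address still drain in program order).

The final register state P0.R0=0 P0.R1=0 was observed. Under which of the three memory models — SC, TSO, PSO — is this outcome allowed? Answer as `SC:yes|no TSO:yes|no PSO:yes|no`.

outcome vector order: (P0.R0,P0.R1)
[SC] allowed = {00 01 02 11 12 20 21 22}
[TSO] allowed = {00 01 02 11 12 20 21 22}
[PSO] allowed = {00 01 02 10 11 12 20 21 22}
target 00 ∈ {SC,TSO,PSO}

SC:yes TSO:yes PSO:yes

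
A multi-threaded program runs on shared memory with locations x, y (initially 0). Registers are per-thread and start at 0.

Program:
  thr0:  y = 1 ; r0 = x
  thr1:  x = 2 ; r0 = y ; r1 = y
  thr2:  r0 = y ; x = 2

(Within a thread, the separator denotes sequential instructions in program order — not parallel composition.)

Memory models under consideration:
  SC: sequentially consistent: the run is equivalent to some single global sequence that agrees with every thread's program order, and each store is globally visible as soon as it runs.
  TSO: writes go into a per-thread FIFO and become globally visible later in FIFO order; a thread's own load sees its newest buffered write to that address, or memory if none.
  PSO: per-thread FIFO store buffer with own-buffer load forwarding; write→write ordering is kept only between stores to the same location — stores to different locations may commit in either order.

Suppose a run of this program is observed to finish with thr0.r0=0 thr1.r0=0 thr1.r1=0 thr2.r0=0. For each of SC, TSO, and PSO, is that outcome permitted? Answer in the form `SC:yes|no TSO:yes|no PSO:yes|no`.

SC:no TSO:yes PSO:yes

outcome vector order: (thr0.r0,thr1.r0,thr1.r1,thr2.r0)
SC (8): 0/1/1/0 0/1/1/1 2/0/0/0 2/0/0/1 2/0/1/0 2/0/1/1 2/1/1/0 2/1/1/1
TSO (12): 0/0/0/0 0/0/0/1 0/0/1/0 0/0/1/1 0/1/1/0 0/1/1/1 2/0/0/0 2/0/0/1 2/0/1/0 2/0/1/1 2/1/1/0 2/1/1/1
PSO (12): 0/0/0/0 0/0/0/1 0/0/1/0 0/0/1/1 0/1/1/0 0/1/1/1 2/0/0/0 2/0/0/1 2/0/1/0 2/0/1/1 2/1/1/0 2/1/1/1
target 0/0/0/0 ∈ {TSO,PSO}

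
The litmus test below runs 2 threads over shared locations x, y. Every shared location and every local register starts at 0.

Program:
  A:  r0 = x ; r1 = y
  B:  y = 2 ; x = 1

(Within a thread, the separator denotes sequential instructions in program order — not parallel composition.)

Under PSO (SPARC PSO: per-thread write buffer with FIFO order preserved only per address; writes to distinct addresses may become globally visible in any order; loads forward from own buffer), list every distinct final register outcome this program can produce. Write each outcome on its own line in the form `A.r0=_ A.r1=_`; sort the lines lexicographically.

outcome vector order: (A.r0,A.r1)
|PSO outcomes| = 4

A.r0=0 A.r1=0
A.r0=0 A.r1=2
A.r0=1 A.r1=0
A.r0=1 A.r1=2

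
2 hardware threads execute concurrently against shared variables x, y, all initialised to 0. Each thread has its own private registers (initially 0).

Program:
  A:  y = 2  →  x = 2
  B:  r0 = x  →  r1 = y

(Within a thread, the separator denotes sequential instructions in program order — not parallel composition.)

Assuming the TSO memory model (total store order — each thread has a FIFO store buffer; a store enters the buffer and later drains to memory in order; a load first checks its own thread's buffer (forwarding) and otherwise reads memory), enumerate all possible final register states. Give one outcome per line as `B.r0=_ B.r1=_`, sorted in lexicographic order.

B.r0=0 B.r1=0
B.r0=0 B.r1=2
B.r0=2 B.r1=2

outcome vector order: (B.r0,B.r1)
|TSO outcomes| = 3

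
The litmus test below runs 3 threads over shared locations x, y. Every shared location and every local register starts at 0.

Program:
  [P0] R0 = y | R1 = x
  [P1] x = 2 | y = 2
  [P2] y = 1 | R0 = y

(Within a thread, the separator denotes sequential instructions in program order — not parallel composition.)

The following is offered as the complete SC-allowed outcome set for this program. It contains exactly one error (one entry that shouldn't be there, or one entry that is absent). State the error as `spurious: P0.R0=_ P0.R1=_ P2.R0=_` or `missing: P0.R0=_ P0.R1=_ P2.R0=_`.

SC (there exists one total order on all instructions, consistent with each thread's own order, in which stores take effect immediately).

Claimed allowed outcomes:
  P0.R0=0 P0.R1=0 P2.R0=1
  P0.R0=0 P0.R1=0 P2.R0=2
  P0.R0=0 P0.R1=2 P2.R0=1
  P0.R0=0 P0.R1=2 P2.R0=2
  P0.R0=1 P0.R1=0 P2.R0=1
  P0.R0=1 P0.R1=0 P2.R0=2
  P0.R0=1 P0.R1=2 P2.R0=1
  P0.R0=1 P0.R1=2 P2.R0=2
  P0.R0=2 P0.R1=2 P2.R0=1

missing: P0.R0=2 P0.R1=2 P2.R0=2

outcome vector order: (P0.R0,P0.R1,P2.R0)
[SC] allowed = {0/0/1; 0/0/2; 0/2/1; 0/2/2; 1/0/1; 1/0/2; 1/2/1; 1/2/2; 2/2/1; 2/2/2}
SC∖claimed = {2/2/2}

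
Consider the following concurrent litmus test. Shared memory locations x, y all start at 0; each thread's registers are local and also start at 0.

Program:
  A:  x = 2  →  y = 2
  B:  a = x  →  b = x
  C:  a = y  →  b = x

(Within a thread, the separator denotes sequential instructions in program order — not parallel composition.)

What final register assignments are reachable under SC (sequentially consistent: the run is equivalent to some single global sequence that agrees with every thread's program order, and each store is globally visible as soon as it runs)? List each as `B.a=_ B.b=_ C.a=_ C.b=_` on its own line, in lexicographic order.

outcome vector order: (B.a,B.b,C.a,C.b)
|SC outcomes| = 9

B.a=0 B.b=0 C.a=0 C.b=0
B.a=0 B.b=0 C.a=0 C.b=2
B.a=0 B.b=0 C.a=2 C.b=2
B.a=0 B.b=2 C.a=0 C.b=0
B.a=0 B.b=2 C.a=0 C.b=2
B.a=0 B.b=2 C.a=2 C.b=2
B.a=2 B.b=2 C.a=0 C.b=0
B.a=2 B.b=2 C.a=0 C.b=2
B.a=2 B.b=2 C.a=2 C.b=2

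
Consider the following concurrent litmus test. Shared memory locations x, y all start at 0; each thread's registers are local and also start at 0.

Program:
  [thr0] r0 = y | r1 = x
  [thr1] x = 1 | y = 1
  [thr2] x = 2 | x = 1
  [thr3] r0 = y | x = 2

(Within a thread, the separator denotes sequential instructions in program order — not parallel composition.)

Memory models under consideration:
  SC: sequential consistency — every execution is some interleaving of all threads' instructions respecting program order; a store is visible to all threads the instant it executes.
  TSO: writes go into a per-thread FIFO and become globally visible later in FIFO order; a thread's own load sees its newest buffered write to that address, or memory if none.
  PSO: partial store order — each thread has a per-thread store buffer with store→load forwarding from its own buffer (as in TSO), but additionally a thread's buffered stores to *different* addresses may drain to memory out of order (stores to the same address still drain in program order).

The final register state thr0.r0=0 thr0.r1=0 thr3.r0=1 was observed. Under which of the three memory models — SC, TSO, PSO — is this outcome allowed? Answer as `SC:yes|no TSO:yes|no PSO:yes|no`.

outcome vector order: (thr0.r0,thr0.r1,thr3.r0)
SC: 10 outcomes — {000, 001, 010, 011, 020, 021, 110, 111, 120, 121}
TSO: 10 outcomes — {000, 001, 010, 011, 020, 021, 110, 111, 120, 121}
PSO: 12 outcomes — {000, 001, 010, 011, 020, 021, 100, 101, 110, 111, 120, 121}
target 001 ∈ {SC,TSO,PSO}

SC:yes TSO:yes PSO:yes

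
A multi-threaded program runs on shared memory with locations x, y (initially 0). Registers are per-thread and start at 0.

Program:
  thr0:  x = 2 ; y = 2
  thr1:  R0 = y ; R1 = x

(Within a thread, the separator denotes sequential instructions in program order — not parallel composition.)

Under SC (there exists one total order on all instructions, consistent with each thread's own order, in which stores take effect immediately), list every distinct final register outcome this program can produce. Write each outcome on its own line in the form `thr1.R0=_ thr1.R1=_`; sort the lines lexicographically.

thr1.R0=0 thr1.R1=0
thr1.R0=0 thr1.R1=2
thr1.R0=2 thr1.R1=2

outcome vector order: (thr1.R0,thr1.R1)
|SC outcomes| = 3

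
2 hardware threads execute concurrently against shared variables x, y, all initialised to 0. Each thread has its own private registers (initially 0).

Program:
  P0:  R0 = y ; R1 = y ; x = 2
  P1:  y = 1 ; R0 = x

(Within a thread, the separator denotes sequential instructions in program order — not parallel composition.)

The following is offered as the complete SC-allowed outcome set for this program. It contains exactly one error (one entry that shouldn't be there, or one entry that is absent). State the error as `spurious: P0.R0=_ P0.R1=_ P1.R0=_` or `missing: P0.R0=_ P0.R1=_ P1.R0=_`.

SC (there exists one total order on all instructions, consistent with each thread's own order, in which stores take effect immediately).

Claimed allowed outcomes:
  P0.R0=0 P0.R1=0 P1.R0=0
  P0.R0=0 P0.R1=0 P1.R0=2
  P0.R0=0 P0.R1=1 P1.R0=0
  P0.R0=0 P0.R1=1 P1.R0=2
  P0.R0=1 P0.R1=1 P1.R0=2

missing: P0.R0=1 P0.R1=1 P1.R0=0

outcome vector order: (P0.R0,P0.R1,P1.R0)
SC (6): 0/0/0; 0/0/2; 0/1/0; 0/1/2; 1/1/0; 1/1/2
SC∖claimed = {1/1/0}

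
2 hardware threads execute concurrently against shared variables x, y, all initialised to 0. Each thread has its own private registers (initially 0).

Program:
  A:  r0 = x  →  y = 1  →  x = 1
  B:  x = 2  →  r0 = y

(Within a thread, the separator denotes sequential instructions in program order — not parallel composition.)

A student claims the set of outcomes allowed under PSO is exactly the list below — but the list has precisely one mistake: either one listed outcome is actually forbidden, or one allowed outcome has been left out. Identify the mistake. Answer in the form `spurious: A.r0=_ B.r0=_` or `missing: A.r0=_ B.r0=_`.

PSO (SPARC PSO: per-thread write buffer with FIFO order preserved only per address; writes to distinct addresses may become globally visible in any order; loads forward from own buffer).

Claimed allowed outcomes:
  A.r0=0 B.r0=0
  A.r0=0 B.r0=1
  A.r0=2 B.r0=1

outcome vector order: (A.r0,B.r0)
[PSO] allowed = {0/0, 0/1, 2/0, 2/1}
PSO∖claimed = {2/0}

missing: A.r0=2 B.r0=0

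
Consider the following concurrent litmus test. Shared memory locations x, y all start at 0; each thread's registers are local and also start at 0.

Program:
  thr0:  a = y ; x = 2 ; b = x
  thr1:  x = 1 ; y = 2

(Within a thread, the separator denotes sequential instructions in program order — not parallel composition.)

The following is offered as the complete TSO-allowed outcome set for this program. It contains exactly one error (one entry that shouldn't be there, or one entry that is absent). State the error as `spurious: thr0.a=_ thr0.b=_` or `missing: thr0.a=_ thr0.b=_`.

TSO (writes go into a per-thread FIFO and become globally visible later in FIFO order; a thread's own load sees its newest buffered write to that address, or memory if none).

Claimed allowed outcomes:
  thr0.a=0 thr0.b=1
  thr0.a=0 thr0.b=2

outcome vector order: (thr0.a,thr0.b)
TSO (3): (0,1) (0,2) (2,2)
TSO∖claimed = {(2,2)}

missing: thr0.a=2 thr0.b=2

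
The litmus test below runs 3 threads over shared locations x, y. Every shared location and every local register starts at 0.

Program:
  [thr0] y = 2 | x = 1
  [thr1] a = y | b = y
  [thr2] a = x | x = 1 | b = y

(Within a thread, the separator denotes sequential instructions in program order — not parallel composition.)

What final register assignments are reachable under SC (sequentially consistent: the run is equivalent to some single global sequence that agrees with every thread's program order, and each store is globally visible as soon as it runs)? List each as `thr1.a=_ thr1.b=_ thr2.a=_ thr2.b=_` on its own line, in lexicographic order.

thr1.a=0 thr1.b=0 thr2.a=0 thr2.b=0
thr1.a=0 thr1.b=0 thr2.a=0 thr2.b=2
thr1.a=0 thr1.b=0 thr2.a=1 thr2.b=2
thr1.a=0 thr1.b=2 thr2.a=0 thr2.b=0
thr1.a=0 thr1.b=2 thr2.a=0 thr2.b=2
thr1.a=0 thr1.b=2 thr2.a=1 thr2.b=2
thr1.a=2 thr1.b=2 thr2.a=0 thr2.b=0
thr1.a=2 thr1.b=2 thr2.a=0 thr2.b=2
thr1.a=2 thr1.b=2 thr2.a=1 thr2.b=2

outcome vector order: (thr1.a,thr1.b,thr2.a,thr2.b)
|SC outcomes| = 9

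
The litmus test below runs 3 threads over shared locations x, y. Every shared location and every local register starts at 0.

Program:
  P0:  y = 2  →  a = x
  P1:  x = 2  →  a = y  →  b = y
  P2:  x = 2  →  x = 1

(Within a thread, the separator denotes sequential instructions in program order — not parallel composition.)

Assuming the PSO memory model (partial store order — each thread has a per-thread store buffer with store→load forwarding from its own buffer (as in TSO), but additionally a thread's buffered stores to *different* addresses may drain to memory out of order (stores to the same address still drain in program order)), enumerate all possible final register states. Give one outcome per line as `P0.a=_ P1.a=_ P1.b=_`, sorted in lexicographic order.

P0.a=0 P1.a=0 P1.b=0
P0.a=0 P1.a=0 P1.b=2
P0.a=0 P1.a=2 P1.b=2
P0.a=1 P1.a=0 P1.b=0
P0.a=1 P1.a=0 P1.b=2
P0.a=1 P1.a=2 P1.b=2
P0.a=2 P1.a=0 P1.b=0
P0.a=2 P1.a=0 P1.b=2
P0.a=2 P1.a=2 P1.b=2

outcome vector order: (P0.a,P1.a,P1.b)
|PSO outcomes| = 9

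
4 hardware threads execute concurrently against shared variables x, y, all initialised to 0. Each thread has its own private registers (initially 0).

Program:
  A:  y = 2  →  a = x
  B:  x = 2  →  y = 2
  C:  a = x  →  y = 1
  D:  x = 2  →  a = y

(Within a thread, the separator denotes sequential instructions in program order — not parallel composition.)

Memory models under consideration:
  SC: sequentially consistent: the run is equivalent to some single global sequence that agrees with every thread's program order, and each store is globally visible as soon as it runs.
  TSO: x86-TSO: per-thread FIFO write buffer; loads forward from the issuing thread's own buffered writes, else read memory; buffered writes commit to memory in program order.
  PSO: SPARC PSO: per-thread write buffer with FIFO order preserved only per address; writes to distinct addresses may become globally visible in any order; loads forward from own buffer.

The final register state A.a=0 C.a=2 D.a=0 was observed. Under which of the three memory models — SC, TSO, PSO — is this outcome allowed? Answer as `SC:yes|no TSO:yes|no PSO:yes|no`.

SC:no TSO:yes PSO:yes

outcome vector order: (A.a,C.a,D.a)
SC (10): 0/0/1 0/0/2 0/2/1 0/2/2 2/0/0 2/0/1 2/0/2 2/2/0 2/2/1 2/2/2
TSO (12): 0/0/0 0/0/1 0/0/2 0/2/0 0/2/1 0/2/2 2/0/0 2/0/1 2/0/2 2/2/0 2/2/1 2/2/2
PSO (12): 0/0/0 0/0/1 0/0/2 0/2/0 0/2/1 0/2/2 2/0/0 2/0/1 2/0/2 2/2/0 2/2/1 2/2/2
target 0/2/0 ∈ {TSO,PSO}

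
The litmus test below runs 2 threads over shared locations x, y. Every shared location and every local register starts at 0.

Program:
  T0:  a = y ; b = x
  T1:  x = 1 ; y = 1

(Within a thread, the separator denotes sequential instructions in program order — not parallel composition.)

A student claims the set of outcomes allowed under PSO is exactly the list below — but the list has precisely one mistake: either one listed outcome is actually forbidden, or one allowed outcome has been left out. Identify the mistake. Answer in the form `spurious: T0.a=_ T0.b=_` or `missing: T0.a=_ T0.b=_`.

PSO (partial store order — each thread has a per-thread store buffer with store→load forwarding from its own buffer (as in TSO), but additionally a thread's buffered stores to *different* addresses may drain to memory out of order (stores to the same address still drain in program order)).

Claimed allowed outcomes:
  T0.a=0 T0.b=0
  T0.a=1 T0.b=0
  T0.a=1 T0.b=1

outcome vector order: (T0.a,T0.b)
PSO: 4 outcomes — {00 01 10 11}
PSO∖claimed = {01}

missing: T0.a=0 T0.b=1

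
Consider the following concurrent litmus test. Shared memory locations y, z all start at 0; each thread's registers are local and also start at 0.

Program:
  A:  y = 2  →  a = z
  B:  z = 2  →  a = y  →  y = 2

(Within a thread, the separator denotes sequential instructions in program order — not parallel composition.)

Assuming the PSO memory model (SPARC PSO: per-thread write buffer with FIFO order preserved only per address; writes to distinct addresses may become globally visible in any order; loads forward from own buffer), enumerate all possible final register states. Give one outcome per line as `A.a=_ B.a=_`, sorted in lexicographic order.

A.a=0 B.a=0
A.a=0 B.a=2
A.a=2 B.a=0
A.a=2 B.a=2

outcome vector order: (A.a,B.a)
|PSO outcomes| = 4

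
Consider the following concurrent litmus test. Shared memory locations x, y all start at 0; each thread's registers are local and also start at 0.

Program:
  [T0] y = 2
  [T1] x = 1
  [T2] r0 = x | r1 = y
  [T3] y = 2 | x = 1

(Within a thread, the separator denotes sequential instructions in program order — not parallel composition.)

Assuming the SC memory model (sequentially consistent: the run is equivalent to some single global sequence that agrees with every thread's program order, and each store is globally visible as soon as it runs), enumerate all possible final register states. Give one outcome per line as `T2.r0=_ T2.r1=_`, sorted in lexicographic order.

T2.r0=0 T2.r1=0
T2.r0=0 T2.r1=2
T2.r0=1 T2.r1=0
T2.r0=1 T2.r1=2

outcome vector order: (T2.r0,T2.r1)
|SC outcomes| = 4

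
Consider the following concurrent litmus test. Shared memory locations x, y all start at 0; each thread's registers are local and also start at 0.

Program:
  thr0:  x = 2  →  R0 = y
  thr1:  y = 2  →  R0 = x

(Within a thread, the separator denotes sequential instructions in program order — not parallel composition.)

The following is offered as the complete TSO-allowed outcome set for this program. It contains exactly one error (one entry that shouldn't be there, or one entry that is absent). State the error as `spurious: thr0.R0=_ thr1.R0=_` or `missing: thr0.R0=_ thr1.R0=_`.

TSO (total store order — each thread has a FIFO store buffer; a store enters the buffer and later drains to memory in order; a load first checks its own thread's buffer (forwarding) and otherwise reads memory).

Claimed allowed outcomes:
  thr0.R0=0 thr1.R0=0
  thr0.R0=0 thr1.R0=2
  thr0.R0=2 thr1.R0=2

missing: thr0.R0=2 thr1.R0=0

outcome vector order: (thr0.R0,thr1.R0)
TSO (4): (0,0); (0,2); (2,0); (2,2)
TSO∖claimed = {(2,0)}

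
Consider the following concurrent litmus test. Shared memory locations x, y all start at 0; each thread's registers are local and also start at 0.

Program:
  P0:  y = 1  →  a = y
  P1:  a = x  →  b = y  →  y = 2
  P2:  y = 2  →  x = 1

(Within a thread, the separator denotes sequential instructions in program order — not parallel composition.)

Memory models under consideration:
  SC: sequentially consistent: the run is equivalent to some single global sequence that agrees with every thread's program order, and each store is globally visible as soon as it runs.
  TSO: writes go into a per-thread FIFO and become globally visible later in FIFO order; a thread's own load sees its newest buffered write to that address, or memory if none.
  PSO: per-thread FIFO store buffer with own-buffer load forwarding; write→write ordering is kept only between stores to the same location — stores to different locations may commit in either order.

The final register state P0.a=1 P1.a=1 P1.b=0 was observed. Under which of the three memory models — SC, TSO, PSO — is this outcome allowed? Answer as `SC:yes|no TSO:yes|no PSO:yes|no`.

outcome vector order: (P0.a,P1.a,P1.b)
SC (10): <1 0 0>, <1 0 1>, <1 0 2>, <1 1 1>, <1 1 2>, <2 0 0>, <2 0 1>, <2 0 2>, <2 1 1>, <2 1 2>
TSO (10): <1 0 0>, <1 0 1>, <1 0 2>, <1 1 1>, <1 1 2>, <2 0 0>, <2 0 1>, <2 0 2>, <2 1 1>, <2 1 2>
PSO (12): <1 0 0>, <1 0 1>, <1 0 2>, <1 1 0>, <1 1 1>, <1 1 2>, <2 0 0>, <2 0 1>, <2 0 2>, <2 1 0>, <2 1 1>, <2 1 2>
target <1 1 0> ∈ {PSO}

SC:no TSO:no PSO:yes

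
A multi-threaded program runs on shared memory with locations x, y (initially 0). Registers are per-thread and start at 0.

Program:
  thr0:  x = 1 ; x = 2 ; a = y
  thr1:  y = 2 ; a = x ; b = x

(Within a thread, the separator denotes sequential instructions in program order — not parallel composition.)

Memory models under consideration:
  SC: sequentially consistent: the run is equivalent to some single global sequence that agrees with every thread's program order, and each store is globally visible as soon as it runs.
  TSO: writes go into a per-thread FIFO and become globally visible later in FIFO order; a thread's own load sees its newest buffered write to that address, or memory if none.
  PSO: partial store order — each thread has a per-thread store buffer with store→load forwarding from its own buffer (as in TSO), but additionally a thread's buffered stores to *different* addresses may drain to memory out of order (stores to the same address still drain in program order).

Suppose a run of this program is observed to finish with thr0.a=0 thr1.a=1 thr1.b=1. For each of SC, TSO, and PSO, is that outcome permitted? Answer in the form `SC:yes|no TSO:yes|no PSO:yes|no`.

SC:no TSO:yes PSO:yes

outcome vector order: (thr0.a,thr1.a,thr1.b)
SC: 7 outcomes — {0/2/2; 2/0/0; 2/0/1; 2/0/2; 2/1/1; 2/1/2; 2/2/2}
TSO: 12 outcomes — {0/0/0; 0/0/1; 0/0/2; 0/1/1; 0/1/2; 0/2/2; 2/0/0; 2/0/1; 2/0/2; 2/1/1; 2/1/2; 2/2/2}
PSO: 12 outcomes — {0/0/0; 0/0/1; 0/0/2; 0/1/1; 0/1/2; 0/2/2; 2/0/0; 2/0/1; 2/0/2; 2/1/1; 2/1/2; 2/2/2}
target 0/1/1 ∈ {TSO,PSO}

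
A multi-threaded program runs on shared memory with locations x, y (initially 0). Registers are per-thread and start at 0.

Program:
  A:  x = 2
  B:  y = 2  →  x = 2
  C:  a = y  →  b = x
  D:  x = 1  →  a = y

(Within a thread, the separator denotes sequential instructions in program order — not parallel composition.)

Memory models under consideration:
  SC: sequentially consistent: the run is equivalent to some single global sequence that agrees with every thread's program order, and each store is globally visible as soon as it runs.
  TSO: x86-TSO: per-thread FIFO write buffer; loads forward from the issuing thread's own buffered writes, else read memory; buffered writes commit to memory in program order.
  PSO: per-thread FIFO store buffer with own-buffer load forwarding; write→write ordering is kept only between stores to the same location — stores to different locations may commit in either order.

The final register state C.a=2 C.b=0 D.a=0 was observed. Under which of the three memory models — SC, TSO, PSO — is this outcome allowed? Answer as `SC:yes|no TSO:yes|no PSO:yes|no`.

outcome vector order: (C.a,C.b,D.a)
SC: 11 outcomes — {<0 0 0> <0 0 2> <0 1 0> <0 1 2> <0 2 0> <0 2 2> <2 0 2> <2 1 0> <2 1 2> <2 2 0> <2 2 2>}
TSO: 12 outcomes — {<0 0 0> <0 0 2> <0 1 0> <0 1 2> <0 2 0> <0 2 2> <2 0 0> <2 0 2> <2 1 0> <2 1 2> <2 2 0> <2 2 2>}
PSO: 12 outcomes — {<0 0 0> <0 0 2> <0 1 0> <0 1 2> <0 2 0> <0 2 2> <2 0 0> <2 0 2> <2 1 0> <2 1 2> <2 2 0> <2 2 2>}
target <2 0 0> ∈ {TSO,PSO}

SC:no TSO:yes PSO:yes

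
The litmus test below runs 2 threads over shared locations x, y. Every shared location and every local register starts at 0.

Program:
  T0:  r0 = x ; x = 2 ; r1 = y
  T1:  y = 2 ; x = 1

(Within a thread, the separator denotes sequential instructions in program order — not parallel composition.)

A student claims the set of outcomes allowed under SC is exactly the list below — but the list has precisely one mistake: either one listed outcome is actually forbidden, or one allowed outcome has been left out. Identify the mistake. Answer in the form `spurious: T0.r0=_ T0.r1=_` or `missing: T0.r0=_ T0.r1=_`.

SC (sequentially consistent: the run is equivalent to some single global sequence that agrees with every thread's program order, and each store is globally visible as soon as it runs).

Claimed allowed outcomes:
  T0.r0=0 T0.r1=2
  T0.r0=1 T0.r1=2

missing: T0.r0=0 T0.r1=0

outcome vector order: (T0.r0,T0.r1)
[SC] allowed = {(0,0); (0,2); (1,2)}
SC∖claimed = {(0,0)}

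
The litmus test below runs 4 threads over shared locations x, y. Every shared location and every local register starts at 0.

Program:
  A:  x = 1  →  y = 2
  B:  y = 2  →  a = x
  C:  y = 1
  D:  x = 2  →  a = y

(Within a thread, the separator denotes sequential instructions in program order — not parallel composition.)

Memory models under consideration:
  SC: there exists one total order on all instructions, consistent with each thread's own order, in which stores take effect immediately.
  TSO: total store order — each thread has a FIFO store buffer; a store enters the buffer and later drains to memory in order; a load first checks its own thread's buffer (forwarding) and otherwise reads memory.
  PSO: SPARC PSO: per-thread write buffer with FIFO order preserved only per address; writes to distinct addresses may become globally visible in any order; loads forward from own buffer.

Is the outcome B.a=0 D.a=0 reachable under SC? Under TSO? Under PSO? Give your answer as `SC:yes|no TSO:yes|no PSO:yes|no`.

outcome vector order: (B.a,D.a)
SC (8): 0/1 0/2 1/0 1/1 1/2 2/0 2/1 2/2
TSO (9): 0/0 0/1 0/2 1/0 1/1 1/2 2/0 2/1 2/2
PSO (9): 0/0 0/1 0/2 1/0 1/1 1/2 2/0 2/1 2/2
target 0/0 ∈ {TSO,PSO}

SC:no TSO:yes PSO:yes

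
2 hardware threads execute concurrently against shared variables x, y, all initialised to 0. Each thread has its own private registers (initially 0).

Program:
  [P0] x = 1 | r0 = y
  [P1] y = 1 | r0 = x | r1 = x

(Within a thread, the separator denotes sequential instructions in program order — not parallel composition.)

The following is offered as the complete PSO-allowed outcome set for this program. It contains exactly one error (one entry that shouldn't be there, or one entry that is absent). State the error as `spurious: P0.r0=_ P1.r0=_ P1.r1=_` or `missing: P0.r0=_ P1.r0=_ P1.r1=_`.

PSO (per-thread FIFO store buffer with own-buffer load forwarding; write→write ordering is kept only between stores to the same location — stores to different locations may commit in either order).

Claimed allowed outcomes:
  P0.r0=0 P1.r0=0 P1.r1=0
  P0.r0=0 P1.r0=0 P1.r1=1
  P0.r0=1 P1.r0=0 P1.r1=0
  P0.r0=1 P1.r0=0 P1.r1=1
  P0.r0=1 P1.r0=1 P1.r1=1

missing: P0.r0=0 P1.r0=1 P1.r1=1

outcome vector order: (P0.r0,P1.r0,P1.r1)
PSO: 6 outcomes — {000 001 011 100 101 111}
PSO∖claimed = {011}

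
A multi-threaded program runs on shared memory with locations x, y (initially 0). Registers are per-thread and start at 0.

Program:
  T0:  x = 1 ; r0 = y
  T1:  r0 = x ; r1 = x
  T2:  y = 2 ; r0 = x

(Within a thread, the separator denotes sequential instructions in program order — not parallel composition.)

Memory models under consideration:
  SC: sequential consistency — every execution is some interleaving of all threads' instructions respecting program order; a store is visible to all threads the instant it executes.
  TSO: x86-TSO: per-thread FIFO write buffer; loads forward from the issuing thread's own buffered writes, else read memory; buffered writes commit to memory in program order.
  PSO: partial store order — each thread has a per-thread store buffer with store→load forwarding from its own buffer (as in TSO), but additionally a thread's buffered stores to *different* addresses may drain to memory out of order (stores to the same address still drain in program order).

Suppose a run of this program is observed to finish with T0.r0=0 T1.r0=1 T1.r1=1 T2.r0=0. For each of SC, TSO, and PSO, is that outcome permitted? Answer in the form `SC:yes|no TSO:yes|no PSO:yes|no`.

outcome vector order: (T0.r0,T1.r0,T1.r1,T2.r0)
SC (9): 0001, 0011, 0111, 2000, 2001, 2010, 2011, 2110, 2111
TSO (12): 0000, 0001, 0010, 0011, 0110, 0111, 2000, 2001, 2010, 2011, 2110, 2111
PSO (12): 0000, 0001, 0010, 0011, 0110, 0111, 2000, 2001, 2010, 2011, 2110, 2111
target 0110 ∈ {TSO,PSO}

SC:no TSO:yes PSO:yes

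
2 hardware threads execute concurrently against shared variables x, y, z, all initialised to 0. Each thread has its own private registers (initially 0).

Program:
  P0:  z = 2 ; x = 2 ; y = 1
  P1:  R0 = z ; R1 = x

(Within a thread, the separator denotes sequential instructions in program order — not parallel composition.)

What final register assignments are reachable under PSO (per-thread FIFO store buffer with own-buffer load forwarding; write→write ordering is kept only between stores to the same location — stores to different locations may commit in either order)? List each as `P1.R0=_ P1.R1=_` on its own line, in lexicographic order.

outcome vector order: (P1.R0,P1.R1)
|PSO outcomes| = 4

P1.R0=0 P1.R1=0
P1.R0=0 P1.R1=2
P1.R0=2 P1.R1=0
P1.R0=2 P1.R1=2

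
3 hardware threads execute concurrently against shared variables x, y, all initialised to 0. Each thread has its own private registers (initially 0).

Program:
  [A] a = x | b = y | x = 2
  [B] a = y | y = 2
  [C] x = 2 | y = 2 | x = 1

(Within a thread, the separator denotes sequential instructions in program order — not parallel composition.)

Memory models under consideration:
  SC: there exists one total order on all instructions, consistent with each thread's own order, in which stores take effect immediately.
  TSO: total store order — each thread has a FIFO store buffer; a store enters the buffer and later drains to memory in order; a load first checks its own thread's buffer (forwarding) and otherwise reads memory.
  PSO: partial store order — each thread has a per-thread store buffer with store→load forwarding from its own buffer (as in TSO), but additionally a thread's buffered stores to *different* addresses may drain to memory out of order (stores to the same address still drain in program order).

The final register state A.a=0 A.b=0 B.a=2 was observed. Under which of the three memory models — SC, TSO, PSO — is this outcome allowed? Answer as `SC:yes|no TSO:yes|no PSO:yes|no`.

SC:yes TSO:yes PSO:yes

outcome vector order: (A.a,A.b,B.a)
SC (10): (0,0,0); (0,0,2); (0,2,0); (0,2,2); (1,2,0); (1,2,2); (2,0,0); (2,0,2); (2,2,0); (2,2,2)
TSO (10): (0,0,0); (0,0,2); (0,2,0); (0,2,2); (1,2,0); (1,2,2); (2,0,0); (2,0,2); (2,2,0); (2,2,2)
PSO (12): (0,0,0); (0,0,2); (0,2,0); (0,2,2); (1,0,0); (1,0,2); (1,2,0); (1,2,2); (2,0,0); (2,0,2); (2,2,0); (2,2,2)
target (0,0,2) ∈ {SC,TSO,PSO}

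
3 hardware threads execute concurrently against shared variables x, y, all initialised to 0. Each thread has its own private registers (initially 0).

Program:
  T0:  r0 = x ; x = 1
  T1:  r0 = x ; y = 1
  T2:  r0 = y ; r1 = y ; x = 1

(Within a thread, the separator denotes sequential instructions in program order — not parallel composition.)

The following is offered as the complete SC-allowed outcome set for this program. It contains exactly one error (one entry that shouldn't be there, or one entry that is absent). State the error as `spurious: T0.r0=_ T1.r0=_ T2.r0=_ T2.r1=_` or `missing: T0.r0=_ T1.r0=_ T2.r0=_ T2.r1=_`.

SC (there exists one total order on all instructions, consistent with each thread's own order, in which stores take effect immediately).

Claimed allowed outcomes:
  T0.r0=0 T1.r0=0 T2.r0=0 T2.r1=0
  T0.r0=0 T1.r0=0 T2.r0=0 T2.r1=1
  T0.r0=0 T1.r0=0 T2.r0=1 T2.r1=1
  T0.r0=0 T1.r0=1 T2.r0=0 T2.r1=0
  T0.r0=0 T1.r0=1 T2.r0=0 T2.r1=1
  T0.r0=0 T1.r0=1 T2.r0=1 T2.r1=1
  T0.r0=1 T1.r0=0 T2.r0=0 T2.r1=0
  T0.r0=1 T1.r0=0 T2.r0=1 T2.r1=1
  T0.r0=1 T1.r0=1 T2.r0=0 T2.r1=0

outcome vector order: (T0.r0,T1.r0,T2.r0,T2.r1)
[SC] allowed = {(0,0,0,0), (0,0,0,1), (0,0,1,1), (0,1,0,0), (0,1,0,1), (0,1,1,1), (1,0,0,0), (1,0,0,1), (1,0,1,1), (1,1,0,0)}
SC∖claimed = {(1,0,0,1)}

missing: T0.r0=1 T1.r0=0 T2.r0=0 T2.r1=1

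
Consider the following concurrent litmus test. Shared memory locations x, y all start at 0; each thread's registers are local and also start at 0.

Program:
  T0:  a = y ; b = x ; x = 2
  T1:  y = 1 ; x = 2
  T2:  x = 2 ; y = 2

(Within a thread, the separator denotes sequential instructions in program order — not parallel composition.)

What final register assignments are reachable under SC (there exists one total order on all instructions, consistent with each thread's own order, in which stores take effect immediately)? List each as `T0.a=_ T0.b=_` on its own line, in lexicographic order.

T0.a=0 T0.b=0
T0.a=0 T0.b=2
T0.a=1 T0.b=0
T0.a=1 T0.b=2
T0.a=2 T0.b=2

outcome vector order: (T0.a,T0.b)
|SC outcomes| = 5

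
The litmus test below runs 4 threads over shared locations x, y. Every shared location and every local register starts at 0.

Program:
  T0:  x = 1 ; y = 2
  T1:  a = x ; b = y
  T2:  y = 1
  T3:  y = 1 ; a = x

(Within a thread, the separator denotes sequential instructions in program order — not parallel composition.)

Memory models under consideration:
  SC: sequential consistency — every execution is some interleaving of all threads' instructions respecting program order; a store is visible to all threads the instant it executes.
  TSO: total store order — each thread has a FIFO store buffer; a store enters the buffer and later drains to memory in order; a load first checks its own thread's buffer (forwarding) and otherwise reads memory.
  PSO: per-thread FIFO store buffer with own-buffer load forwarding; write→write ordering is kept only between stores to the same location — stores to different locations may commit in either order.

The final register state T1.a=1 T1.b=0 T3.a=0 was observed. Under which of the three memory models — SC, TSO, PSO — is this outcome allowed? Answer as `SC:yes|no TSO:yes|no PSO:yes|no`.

SC:no TSO:yes PSO:yes

outcome vector order: (T1.a,T1.b,T3.a)
SC: 11 outcomes — {000; 001; 010; 011; 020; 021; 101; 110; 111; 120; 121}
TSO: 12 outcomes — {000; 001; 010; 011; 020; 021; 100; 101; 110; 111; 120; 121}
PSO: 12 outcomes — {000; 001; 010; 011; 020; 021; 100; 101; 110; 111; 120; 121}
target 100 ∈ {TSO,PSO}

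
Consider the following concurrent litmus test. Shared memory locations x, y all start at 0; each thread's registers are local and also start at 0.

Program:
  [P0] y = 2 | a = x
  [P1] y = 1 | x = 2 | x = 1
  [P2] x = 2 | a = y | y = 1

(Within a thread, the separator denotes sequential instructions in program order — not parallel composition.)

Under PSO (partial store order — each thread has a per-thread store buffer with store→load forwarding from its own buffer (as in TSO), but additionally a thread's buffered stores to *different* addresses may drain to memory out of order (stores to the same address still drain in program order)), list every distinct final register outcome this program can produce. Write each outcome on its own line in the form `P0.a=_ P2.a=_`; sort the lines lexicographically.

outcome vector order: (P0.a,P2.a)
|PSO outcomes| = 9

P0.a=0 P2.a=0
P0.a=0 P2.a=1
P0.a=0 P2.a=2
P0.a=1 P2.a=0
P0.a=1 P2.a=1
P0.a=1 P2.a=2
P0.a=2 P2.a=0
P0.a=2 P2.a=1
P0.a=2 P2.a=2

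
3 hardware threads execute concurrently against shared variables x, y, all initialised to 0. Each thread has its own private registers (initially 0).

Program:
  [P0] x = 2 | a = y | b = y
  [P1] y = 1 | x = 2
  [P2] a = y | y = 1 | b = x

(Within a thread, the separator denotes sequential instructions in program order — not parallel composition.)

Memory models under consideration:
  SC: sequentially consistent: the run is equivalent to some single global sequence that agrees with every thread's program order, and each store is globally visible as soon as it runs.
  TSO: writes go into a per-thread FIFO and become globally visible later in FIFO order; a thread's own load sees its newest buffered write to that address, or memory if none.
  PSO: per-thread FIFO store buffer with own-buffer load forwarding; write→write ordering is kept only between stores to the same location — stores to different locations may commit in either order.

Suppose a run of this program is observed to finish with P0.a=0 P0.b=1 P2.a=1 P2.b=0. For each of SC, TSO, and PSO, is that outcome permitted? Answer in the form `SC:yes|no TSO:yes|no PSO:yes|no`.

outcome vector order: (P0.a,P0.b,P2.a,P2.b)
SC: 8 outcomes — {(0,0,0,2); (0,0,1,2); (0,1,0,2); (0,1,1,2); (1,1,0,0); (1,1,0,2); (1,1,1,0); (1,1,1,2)}
TSO: 12 outcomes — {(0,0,0,0); (0,0,0,2); (0,0,1,0); (0,0,1,2); (0,1,0,0); (0,1,0,2); (0,1,1,0); (0,1,1,2); (1,1,0,0); (1,1,0,2); (1,1,1,0); (1,1,1,2)}
PSO: 12 outcomes — {(0,0,0,0); (0,0,0,2); (0,0,1,0); (0,0,1,2); (0,1,0,0); (0,1,0,2); (0,1,1,0); (0,1,1,2); (1,1,0,0); (1,1,0,2); (1,1,1,0); (1,1,1,2)}
target (0,1,1,0) ∈ {TSO,PSO}

SC:no TSO:yes PSO:yes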